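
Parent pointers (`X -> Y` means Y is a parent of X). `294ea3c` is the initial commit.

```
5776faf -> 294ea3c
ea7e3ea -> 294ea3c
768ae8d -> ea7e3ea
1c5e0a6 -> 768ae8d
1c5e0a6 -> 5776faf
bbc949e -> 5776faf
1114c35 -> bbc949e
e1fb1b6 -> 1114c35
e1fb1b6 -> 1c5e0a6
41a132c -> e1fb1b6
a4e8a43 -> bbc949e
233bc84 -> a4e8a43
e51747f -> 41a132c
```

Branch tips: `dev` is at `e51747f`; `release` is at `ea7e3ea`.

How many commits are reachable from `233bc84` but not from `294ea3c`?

Reachable from 233bc84: {233bc84, 294ea3c, 5776faf, a4e8a43, bbc949e}.
Reachable from 294ea3c: {294ea3c}.
In 233bc84's history but not 294ea3c's: {233bc84, 5776faf, a4e8a43, bbc949e} — 4 commits.

4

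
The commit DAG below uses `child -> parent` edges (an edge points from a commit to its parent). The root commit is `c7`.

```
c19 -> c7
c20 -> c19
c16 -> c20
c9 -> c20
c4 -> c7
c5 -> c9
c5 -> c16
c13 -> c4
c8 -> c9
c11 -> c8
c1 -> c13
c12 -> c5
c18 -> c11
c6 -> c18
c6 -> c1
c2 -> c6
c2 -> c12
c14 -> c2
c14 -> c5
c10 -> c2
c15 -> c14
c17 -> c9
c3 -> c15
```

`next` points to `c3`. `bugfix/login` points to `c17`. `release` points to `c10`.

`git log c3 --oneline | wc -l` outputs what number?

Walking parent pointers from c3: reachable set = {c1, c11, c12, c13, c14, c15, c16, c18, c19, c2, c20, c3, c4, c5, c6, c7, c8, c9}.
That is 18 commits.

18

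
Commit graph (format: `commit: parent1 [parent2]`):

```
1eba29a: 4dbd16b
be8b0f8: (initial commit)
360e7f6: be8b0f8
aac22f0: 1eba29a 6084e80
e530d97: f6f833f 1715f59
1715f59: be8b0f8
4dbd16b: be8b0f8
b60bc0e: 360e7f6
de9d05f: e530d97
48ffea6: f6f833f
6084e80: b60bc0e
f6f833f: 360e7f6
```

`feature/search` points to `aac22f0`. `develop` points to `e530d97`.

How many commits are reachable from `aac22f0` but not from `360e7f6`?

5

Reachable from aac22f0: {1eba29a, 360e7f6, 4dbd16b, 6084e80, aac22f0, b60bc0e, be8b0f8}.
Reachable from 360e7f6: {360e7f6, be8b0f8}.
In aac22f0's history but not 360e7f6's: {1eba29a, 4dbd16b, 6084e80, aac22f0, b60bc0e} — 5 commits.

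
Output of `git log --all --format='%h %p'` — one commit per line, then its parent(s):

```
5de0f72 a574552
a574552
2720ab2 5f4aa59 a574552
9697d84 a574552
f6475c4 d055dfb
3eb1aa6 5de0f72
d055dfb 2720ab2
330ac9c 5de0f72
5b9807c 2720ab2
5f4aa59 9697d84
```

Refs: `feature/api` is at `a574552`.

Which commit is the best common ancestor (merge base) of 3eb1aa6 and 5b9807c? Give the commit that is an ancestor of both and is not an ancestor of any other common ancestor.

a574552

Ancestors of 3eb1aa6: {3eb1aa6, 5de0f72, a574552}.
Ancestors of 5b9807c: {2720ab2, 5b9807c, 5f4aa59, 9697d84, a574552}.
Common ancestors: {a574552}.
The only common ancestor is a574552, so it is the merge base.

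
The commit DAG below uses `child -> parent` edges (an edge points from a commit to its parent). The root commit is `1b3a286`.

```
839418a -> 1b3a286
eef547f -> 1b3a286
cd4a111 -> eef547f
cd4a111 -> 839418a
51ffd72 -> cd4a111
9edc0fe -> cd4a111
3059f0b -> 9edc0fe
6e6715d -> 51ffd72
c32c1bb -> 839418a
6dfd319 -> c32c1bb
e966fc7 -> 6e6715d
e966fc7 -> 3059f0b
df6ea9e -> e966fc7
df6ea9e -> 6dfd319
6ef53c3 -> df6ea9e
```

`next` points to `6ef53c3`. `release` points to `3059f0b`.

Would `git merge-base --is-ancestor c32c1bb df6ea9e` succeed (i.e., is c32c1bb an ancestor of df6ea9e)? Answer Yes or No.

Ancestors of df6ea9e (commits reachable by following parents): {1b3a286, 3059f0b, 51ffd72, 6dfd319, 6e6715d, 839418a, 9edc0fe, c32c1bb, cd4a111, df6ea9e, e966fc7, eef547f}.
c32c1bb is in that set, so it is an ancestor of df6ea9e.

Yes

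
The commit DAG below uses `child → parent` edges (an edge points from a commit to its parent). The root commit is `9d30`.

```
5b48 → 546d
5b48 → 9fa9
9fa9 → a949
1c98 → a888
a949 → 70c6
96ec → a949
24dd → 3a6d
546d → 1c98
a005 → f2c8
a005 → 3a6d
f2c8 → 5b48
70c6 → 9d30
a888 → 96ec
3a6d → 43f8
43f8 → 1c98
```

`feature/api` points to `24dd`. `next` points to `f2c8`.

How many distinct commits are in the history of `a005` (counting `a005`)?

Walking parent pointers from a005: reachable set = {1c98, 3a6d, 43f8, 546d, 5b48, 70c6, 96ec, 9d30, 9fa9, a005, a888, a949, f2c8}.
That is 13 commits.

13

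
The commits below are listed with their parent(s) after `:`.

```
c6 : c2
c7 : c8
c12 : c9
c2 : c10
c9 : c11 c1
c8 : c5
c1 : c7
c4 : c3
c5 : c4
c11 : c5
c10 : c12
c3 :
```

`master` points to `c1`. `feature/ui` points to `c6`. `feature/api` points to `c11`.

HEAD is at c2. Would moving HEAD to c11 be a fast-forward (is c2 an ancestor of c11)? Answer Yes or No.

A fast-forward from c2 to c11 is possible iff c2 is an ancestor of c11.
Ancestors of c11: {c11, c3, c4, c5}.
c2 is not among them, so fast-forward is not possible.

No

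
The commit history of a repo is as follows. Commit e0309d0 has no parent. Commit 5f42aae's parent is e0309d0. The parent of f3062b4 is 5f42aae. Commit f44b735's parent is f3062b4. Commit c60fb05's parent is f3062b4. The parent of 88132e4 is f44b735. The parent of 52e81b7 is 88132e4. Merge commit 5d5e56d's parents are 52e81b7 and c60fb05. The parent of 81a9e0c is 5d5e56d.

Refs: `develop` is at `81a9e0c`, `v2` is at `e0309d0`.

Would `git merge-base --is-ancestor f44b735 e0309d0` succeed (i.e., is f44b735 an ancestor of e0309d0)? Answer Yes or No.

Ancestors of e0309d0: {e0309d0}.
f44b735 is not in that set, so it is not an ancestor of e0309d0.

No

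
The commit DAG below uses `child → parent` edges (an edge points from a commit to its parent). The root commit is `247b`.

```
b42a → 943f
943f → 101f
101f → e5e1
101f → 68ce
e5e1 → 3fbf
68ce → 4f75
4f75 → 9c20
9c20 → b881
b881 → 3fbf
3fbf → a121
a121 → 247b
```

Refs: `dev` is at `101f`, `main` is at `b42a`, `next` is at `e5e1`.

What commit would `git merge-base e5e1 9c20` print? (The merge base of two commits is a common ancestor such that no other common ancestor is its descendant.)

3fbf

Ancestors of e5e1: {247b, 3fbf, a121, e5e1}.
Ancestors of 9c20: {247b, 3fbf, 9c20, a121, b881}.
Common ancestors: {247b, 3fbf, a121}.
Among these, 3fbf is not an ancestor of any other common ancestor — it is the merge base.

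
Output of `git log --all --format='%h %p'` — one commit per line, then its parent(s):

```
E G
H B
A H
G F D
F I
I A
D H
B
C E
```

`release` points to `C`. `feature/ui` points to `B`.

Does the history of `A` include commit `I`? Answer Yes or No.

No

Ancestors of A: {A, B, H}.
I is not in that set, so it is not an ancestor of A.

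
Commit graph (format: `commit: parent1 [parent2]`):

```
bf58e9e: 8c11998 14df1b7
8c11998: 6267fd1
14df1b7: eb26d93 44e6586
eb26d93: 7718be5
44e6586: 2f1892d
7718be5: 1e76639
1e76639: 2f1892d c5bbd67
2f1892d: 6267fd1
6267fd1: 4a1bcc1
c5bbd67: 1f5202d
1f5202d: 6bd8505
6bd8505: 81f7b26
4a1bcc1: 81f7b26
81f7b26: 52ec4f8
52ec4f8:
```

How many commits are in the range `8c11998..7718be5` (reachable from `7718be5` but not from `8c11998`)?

6

Reachable from 7718be5: {1e76639, 1f5202d, 2f1892d, 4a1bcc1, 52ec4f8, 6267fd1, 6bd8505, 7718be5, 81f7b26, c5bbd67}.
Reachable from 8c11998: {4a1bcc1, 52ec4f8, 6267fd1, 81f7b26, 8c11998}.
In 7718be5's history but not 8c11998's: {1e76639, 1f5202d, 2f1892d, 6bd8505, 7718be5, c5bbd67} — 6 commits.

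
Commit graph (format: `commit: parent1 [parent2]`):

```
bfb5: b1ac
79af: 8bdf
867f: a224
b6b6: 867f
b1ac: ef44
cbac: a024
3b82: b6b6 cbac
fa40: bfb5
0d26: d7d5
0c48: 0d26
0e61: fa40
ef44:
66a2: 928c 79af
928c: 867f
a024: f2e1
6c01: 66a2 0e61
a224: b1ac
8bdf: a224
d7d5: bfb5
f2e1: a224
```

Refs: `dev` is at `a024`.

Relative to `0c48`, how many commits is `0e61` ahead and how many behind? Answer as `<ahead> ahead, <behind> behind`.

Reachable from 0e61: {0e61, b1ac, bfb5, ef44, fa40}.
Reachable from 0c48: {0c48, 0d26, b1ac, bfb5, d7d5, ef44}.
Only in 0e61's history (ahead): {0e61, fa40} — 2.
Only in 0c48's history (behind): {0c48, 0d26, d7d5} — 3.

2 ahead, 3 behind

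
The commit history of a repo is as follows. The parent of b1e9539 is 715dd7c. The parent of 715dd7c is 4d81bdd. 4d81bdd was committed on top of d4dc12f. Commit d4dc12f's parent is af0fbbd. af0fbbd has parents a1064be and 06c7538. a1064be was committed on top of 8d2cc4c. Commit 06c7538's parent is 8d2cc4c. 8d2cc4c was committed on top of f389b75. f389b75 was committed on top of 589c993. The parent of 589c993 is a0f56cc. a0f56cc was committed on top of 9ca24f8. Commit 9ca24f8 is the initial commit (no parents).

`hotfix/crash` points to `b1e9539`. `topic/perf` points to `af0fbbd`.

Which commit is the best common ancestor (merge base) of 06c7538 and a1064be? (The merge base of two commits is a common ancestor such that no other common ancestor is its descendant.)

Ancestors of 06c7538: {06c7538, 589c993, 8d2cc4c, 9ca24f8, a0f56cc, f389b75}.
Ancestors of a1064be: {589c993, 8d2cc4c, 9ca24f8, a0f56cc, a1064be, f389b75}.
Common ancestors: {589c993, 8d2cc4c, 9ca24f8, a0f56cc, f389b75}.
Among these, 8d2cc4c is not an ancestor of any other common ancestor — it is the merge base.

8d2cc4c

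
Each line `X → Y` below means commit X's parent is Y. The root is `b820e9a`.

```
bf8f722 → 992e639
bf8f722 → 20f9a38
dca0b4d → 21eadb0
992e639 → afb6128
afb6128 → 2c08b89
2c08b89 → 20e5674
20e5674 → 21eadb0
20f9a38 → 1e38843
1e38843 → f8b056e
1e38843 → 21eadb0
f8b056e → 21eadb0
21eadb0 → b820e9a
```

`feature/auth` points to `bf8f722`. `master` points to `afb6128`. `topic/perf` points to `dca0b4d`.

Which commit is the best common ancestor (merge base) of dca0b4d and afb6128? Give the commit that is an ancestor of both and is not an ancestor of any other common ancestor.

21eadb0

Ancestors of dca0b4d: {21eadb0, b820e9a, dca0b4d}.
Ancestors of afb6128: {20e5674, 21eadb0, 2c08b89, afb6128, b820e9a}.
Common ancestors: {21eadb0, b820e9a}.
Among these, 21eadb0 is not an ancestor of any other common ancestor — it is the merge base.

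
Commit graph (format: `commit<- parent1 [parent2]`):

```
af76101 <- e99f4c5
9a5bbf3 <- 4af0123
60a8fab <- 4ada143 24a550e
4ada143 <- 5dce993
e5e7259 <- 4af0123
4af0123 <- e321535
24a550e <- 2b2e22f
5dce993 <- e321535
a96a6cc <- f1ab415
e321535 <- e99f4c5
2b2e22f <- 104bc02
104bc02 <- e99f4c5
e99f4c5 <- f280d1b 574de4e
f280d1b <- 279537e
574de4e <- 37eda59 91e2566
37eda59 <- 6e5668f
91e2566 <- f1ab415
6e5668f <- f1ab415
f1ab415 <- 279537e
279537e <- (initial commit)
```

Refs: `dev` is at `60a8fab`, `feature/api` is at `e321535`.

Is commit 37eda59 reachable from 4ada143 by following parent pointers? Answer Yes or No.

Ancestors of 4ada143 (commits reachable by following parents): {279537e, 37eda59, 4ada143, 574de4e, 5dce993, 6e5668f, 91e2566, e321535, e99f4c5, f1ab415, f280d1b}.
37eda59 is in that set, so it is an ancestor of 4ada143.

Yes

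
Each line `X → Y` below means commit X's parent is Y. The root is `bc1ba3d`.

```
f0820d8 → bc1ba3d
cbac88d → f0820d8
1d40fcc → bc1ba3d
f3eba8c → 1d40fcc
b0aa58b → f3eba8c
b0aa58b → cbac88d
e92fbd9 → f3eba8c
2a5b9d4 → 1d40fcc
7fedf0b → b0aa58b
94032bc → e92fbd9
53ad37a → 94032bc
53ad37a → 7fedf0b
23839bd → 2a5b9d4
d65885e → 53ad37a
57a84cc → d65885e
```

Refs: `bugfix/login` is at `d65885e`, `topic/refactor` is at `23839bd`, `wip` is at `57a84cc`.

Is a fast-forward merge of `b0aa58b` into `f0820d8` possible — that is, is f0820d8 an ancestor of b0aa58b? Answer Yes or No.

Yes

A fast-forward from f0820d8 to b0aa58b is possible iff f0820d8 is an ancestor of b0aa58b.
Ancestors of b0aa58b: {1d40fcc, b0aa58b, bc1ba3d, cbac88d, f0820d8, f3eba8c}.
f0820d8 is among them, so fast-forward is possible.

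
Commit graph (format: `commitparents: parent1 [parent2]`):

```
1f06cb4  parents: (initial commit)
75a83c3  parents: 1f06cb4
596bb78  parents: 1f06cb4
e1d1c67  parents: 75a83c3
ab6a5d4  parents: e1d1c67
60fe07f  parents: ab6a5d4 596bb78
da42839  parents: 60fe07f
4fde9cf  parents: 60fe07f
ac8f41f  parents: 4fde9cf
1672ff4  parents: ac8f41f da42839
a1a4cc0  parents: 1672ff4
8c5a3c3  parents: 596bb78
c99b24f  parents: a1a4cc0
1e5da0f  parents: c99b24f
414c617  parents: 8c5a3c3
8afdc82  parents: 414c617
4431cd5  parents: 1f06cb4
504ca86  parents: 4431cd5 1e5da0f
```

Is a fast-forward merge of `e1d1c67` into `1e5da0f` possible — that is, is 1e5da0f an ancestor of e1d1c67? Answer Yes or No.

No

A fast-forward from 1e5da0f to e1d1c67 is possible iff 1e5da0f is an ancestor of e1d1c67.
Ancestors of e1d1c67: {1f06cb4, 75a83c3, e1d1c67}.
1e5da0f is not among them, so fast-forward is not possible.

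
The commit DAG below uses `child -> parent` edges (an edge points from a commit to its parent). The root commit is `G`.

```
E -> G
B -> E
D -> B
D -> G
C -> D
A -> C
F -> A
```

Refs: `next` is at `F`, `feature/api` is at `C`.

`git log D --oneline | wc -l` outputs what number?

4

Walking parent pointers from D: reachable set = {B, D, E, G}.
That is 4 commits.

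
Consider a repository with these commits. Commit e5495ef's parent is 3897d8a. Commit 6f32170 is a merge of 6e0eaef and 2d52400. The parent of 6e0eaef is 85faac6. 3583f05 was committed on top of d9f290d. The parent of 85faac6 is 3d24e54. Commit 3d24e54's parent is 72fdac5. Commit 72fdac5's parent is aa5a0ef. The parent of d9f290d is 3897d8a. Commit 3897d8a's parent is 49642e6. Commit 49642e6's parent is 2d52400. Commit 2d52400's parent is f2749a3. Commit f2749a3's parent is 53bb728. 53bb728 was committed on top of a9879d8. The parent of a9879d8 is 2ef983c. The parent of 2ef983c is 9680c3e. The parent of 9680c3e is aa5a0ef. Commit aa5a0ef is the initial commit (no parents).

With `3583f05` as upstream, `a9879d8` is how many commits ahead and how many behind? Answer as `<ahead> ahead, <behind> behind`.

Reachable from a9879d8: {2ef983c, 9680c3e, a9879d8, aa5a0ef}.
Reachable from 3583f05: {2d52400, 2ef983c, 3583f05, 3897d8a, 49642e6, 53bb728, 9680c3e, a9879d8, aa5a0ef, d9f290d, f2749a3}.
Only in a9879d8's history (ahead): {} — 0.
Only in 3583f05's history (behind): {2d52400, 3583f05, 3897d8a, 49642e6, 53bb728, d9f290d, f2749a3} — 7.

0 ahead, 7 behind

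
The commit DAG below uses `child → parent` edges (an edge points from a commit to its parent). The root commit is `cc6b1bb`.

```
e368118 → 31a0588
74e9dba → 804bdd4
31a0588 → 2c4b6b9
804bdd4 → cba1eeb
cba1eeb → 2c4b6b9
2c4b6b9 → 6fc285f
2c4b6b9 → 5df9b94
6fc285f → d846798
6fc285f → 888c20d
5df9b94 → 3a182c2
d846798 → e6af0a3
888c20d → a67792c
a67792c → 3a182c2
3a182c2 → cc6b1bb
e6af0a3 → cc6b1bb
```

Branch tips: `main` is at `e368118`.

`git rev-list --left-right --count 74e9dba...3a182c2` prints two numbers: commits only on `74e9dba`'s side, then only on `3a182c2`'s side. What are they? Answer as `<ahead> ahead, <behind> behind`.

Reachable from 74e9dba: {2c4b6b9, 3a182c2, 5df9b94, 6fc285f, 74e9dba, 804bdd4, 888c20d, a67792c, cba1eeb, cc6b1bb, d846798, e6af0a3}.
Reachable from 3a182c2: {3a182c2, cc6b1bb}.
Only in 74e9dba's history (ahead): {2c4b6b9, 5df9b94, 6fc285f, 74e9dba, 804bdd4, 888c20d, a67792c, cba1eeb, d846798, e6af0a3} — 10.
Only in 3a182c2's history (behind): {} — 0.

10 ahead, 0 behind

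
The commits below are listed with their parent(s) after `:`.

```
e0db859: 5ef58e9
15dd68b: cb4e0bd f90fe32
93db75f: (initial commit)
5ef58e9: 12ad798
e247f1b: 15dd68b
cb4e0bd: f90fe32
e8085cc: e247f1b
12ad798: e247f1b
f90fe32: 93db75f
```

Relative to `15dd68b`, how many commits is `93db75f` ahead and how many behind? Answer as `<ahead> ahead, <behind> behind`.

Reachable from 93db75f: {93db75f}.
Reachable from 15dd68b: {15dd68b, 93db75f, cb4e0bd, f90fe32}.
Only in 93db75f's history (ahead): {} — 0.
Only in 15dd68b's history (behind): {15dd68b, cb4e0bd, f90fe32} — 3.

0 ahead, 3 behind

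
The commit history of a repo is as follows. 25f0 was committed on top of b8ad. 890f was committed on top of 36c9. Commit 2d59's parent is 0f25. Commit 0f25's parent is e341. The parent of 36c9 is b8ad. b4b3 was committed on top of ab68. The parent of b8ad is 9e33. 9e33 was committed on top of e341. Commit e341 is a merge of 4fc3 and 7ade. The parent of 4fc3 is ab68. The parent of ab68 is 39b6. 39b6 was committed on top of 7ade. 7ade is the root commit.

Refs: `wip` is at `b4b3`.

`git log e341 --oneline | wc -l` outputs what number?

5

Walking parent pointers from e341: reachable set = {39b6, 4fc3, 7ade, ab68, e341}.
That is 5 commits.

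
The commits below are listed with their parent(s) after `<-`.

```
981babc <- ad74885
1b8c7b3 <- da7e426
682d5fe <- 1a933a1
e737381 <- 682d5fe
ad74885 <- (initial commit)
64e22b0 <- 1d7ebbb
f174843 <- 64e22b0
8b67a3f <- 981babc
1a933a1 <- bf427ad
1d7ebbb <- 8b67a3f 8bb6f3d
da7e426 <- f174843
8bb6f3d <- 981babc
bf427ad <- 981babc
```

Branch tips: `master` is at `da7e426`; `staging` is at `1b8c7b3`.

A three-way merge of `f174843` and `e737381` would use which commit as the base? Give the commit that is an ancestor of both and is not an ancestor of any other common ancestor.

Ancestors of f174843: {1d7ebbb, 64e22b0, 8b67a3f, 8bb6f3d, 981babc, ad74885, f174843}.
Ancestors of e737381: {1a933a1, 682d5fe, 981babc, ad74885, bf427ad, e737381}.
Common ancestors: {981babc, ad74885}.
Among these, 981babc is not an ancestor of any other common ancestor — it is the merge base.

981babc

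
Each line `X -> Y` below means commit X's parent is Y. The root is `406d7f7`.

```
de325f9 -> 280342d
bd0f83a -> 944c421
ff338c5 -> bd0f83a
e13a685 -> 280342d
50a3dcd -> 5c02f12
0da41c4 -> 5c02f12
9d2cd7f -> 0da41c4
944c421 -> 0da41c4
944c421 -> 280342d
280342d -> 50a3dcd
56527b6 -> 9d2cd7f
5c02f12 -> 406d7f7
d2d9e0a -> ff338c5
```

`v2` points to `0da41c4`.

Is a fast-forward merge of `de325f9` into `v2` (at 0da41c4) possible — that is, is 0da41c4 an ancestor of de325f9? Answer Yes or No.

A fast-forward from 0da41c4 to de325f9 is possible iff 0da41c4 is an ancestor of de325f9.
Ancestors of de325f9: {280342d, 406d7f7, 50a3dcd, 5c02f12, de325f9}.
0da41c4 is not among them, so fast-forward is not possible.

No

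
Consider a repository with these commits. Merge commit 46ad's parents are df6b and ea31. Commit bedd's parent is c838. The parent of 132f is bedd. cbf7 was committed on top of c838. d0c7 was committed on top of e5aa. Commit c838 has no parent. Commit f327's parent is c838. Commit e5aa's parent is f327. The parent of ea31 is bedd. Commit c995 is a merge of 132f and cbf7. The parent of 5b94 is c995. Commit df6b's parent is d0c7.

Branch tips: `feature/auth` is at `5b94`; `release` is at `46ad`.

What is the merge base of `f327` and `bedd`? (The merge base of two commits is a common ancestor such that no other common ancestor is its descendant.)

Ancestors of f327: {c838, f327}.
Ancestors of bedd: {bedd, c838}.
Common ancestors: {c838}.
The only common ancestor is c838, so it is the merge base.

c838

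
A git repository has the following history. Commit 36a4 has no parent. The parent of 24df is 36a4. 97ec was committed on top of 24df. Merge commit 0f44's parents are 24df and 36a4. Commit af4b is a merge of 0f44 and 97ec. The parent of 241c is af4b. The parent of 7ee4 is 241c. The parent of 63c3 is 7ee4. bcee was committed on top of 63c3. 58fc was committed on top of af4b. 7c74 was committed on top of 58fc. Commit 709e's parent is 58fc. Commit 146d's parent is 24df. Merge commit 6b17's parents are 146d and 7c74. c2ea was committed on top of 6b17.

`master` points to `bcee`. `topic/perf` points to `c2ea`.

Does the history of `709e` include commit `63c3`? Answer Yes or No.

Ancestors of 709e: {0f44, 24df, 36a4, 58fc, 709e, 97ec, af4b}.
63c3 is not in that set, so it is not an ancestor of 709e.

No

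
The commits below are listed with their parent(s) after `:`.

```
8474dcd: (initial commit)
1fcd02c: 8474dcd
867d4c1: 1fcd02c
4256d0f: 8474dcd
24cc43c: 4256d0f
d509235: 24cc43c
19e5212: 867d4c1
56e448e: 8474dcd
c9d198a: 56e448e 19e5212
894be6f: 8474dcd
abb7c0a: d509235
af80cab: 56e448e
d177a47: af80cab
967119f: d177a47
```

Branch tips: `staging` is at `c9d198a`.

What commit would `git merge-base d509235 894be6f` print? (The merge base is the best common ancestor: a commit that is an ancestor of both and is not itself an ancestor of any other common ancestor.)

Ancestors of d509235: {24cc43c, 4256d0f, 8474dcd, d509235}.
Ancestors of 894be6f: {8474dcd, 894be6f}.
Common ancestors: {8474dcd}.
The only common ancestor is 8474dcd, so it is the merge base.

8474dcd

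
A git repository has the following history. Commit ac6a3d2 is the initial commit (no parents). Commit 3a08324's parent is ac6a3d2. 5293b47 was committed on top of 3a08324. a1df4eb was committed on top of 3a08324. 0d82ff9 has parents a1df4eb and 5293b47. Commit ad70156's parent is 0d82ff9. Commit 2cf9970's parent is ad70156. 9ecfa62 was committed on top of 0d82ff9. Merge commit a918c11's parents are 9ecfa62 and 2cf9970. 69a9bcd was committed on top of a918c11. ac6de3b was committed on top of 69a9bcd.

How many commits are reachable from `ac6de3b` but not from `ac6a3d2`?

10

Reachable from ac6de3b: {0d82ff9, 2cf9970, 3a08324, 5293b47, 69a9bcd, 9ecfa62, a1df4eb, a918c11, ac6a3d2, ac6de3b, ad70156}.
Reachable from ac6a3d2: {ac6a3d2}.
In ac6de3b's history but not ac6a3d2's: {0d82ff9, 2cf9970, 3a08324, 5293b47, 69a9bcd, 9ecfa62, a1df4eb, a918c11, ac6de3b, ad70156} — 10 commits.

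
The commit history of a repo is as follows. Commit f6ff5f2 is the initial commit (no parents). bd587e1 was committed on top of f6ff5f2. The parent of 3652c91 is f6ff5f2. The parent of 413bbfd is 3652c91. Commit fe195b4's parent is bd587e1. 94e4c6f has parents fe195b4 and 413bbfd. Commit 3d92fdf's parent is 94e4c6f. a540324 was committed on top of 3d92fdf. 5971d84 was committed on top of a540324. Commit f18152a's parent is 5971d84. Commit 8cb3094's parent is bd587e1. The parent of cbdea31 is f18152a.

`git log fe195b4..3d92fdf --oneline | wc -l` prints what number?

4

Reachable from 3d92fdf: {3652c91, 3d92fdf, 413bbfd, 94e4c6f, bd587e1, f6ff5f2, fe195b4}.
Reachable from fe195b4: {bd587e1, f6ff5f2, fe195b4}.
In 3d92fdf's history but not fe195b4's: {3652c91, 3d92fdf, 413bbfd, 94e4c6f} — 4 commits.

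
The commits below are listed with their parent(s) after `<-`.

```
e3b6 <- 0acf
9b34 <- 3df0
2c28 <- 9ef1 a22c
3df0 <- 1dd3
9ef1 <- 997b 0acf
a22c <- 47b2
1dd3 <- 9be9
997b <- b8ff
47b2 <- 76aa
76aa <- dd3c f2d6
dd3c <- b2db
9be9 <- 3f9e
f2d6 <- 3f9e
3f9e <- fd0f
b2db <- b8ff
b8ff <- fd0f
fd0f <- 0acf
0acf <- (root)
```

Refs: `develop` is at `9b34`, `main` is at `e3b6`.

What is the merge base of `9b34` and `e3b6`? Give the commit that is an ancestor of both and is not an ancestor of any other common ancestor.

0acf

Ancestors of 9b34: {0acf, 1dd3, 3df0, 3f9e, 9b34, 9be9, fd0f}.
Ancestors of e3b6: {0acf, e3b6}.
Common ancestors: {0acf}.
The only common ancestor is 0acf, so it is the merge base.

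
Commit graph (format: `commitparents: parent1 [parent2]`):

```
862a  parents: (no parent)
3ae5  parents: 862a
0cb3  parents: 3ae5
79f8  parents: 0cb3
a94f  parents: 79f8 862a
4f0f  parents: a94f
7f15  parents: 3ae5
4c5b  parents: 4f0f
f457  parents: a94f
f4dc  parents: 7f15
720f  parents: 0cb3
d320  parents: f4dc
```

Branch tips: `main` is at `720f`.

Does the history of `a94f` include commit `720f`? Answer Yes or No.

No

Ancestors of a94f: {0cb3, 3ae5, 79f8, 862a, a94f}.
720f is not in that set, so it is not an ancestor of a94f.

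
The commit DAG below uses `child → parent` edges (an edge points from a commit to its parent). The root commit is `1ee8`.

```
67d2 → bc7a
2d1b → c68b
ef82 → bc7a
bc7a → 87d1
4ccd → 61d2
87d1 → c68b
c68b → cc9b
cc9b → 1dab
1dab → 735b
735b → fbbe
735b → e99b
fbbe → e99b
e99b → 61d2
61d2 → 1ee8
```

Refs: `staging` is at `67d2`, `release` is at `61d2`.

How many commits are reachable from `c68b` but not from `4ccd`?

Reachable from c68b: {1dab, 1ee8, 61d2, 735b, c68b, cc9b, e99b, fbbe}.
Reachable from 4ccd: {1ee8, 4ccd, 61d2}.
In c68b's history but not 4ccd's: {1dab, 735b, c68b, cc9b, e99b, fbbe} — 6 commits.

6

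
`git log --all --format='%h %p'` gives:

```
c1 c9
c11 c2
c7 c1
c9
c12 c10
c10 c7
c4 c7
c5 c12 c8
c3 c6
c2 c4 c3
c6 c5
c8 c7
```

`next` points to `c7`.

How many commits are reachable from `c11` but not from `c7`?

9

Reachable from c11: {c1, c10, c11, c12, c2, c3, c4, c5, c6, c7, c8, c9}.
Reachable from c7: {c1, c7, c9}.
In c11's history but not c7's: {c10, c11, c12, c2, c3, c4, c5, c6, c8} — 9 commits.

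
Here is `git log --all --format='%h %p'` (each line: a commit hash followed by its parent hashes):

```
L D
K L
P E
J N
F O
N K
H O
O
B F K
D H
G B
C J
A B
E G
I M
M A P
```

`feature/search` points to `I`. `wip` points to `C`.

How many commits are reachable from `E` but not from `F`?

Reachable from E: {B, D, E, F, G, H, K, L, O}.
Reachable from F: {F, O}.
In E's history but not F's: {B, D, E, G, H, K, L} — 7 commits.

7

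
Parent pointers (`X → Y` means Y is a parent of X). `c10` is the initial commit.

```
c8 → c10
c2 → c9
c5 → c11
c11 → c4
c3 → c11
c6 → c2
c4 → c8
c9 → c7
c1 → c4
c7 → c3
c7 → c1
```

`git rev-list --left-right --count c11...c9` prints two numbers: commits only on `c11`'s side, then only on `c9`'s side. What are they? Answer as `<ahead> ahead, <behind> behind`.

Reachable from c11: {c10, c11, c4, c8}.
Reachable from c9: {c1, c10, c11, c3, c4, c7, c8, c9}.
Only in c11's history (ahead): {} — 0.
Only in c9's history (behind): {c1, c3, c7, c9} — 4.

0 ahead, 4 behind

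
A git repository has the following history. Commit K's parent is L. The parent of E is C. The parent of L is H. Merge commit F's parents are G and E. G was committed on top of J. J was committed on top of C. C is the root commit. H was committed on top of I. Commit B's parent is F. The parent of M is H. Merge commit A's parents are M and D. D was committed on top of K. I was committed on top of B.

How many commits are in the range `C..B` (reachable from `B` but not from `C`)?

Reachable from B: {B, C, E, F, G, J}.
Reachable from C: {C}.
In B's history but not C's: {B, E, F, G, J} — 5 commits.

5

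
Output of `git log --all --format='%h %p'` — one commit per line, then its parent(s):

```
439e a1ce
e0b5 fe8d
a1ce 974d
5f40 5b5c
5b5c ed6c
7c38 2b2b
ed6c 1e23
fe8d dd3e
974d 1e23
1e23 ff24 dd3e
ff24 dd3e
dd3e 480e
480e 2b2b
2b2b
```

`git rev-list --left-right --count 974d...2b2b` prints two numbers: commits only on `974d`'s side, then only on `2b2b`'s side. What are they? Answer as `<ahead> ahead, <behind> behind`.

Reachable from 974d: {1e23, 2b2b, 480e, 974d, dd3e, ff24}.
Reachable from 2b2b: {2b2b}.
Only in 974d's history (ahead): {1e23, 480e, 974d, dd3e, ff24} — 5.
Only in 2b2b's history (behind): {} — 0.

5 ahead, 0 behind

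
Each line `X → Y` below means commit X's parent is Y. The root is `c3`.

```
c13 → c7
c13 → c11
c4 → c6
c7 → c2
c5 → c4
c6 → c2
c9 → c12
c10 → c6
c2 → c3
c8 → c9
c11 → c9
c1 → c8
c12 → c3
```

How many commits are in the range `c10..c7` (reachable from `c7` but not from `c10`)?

1

Reachable from c7: {c2, c3, c7}.
Reachable from c10: {c10, c2, c3, c6}.
In c7's history but not c10's: {c7} — 1 commit.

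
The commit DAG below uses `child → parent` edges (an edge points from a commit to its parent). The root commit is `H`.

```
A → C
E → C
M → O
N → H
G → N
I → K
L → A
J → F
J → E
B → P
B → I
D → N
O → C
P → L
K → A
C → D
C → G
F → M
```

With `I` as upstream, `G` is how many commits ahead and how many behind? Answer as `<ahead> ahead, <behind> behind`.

0 ahead, 5 behind

Reachable from G: {G, H, N}.
Reachable from I: {A, C, D, G, H, I, K, N}.
Only in G's history (ahead): {} — 0.
Only in I's history (behind): {A, C, D, I, K} — 5.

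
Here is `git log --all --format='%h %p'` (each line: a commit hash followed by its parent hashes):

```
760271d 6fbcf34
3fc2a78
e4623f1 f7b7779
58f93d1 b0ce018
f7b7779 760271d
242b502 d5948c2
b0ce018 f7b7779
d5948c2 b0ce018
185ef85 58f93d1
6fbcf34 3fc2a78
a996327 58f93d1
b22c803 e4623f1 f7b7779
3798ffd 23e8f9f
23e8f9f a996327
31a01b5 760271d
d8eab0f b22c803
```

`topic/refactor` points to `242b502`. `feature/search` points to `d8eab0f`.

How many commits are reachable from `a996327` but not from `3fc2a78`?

6

Reachable from a996327: {3fc2a78, 58f93d1, 6fbcf34, 760271d, a996327, b0ce018, f7b7779}.
Reachable from 3fc2a78: {3fc2a78}.
In a996327's history but not 3fc2a78's: {58f93d1, 6fbcf34, 760271d, a996327, b0ce018, f7b7779} — 6 commits.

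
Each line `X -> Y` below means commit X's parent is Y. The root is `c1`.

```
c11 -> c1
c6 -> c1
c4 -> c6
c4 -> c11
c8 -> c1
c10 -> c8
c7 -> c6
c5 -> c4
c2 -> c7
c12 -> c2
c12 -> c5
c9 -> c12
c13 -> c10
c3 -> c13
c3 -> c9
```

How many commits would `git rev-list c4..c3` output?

9

Reachable from c3: {c1, c10, c11, c12, c13, c2, c3, c4, c5, c6, c7, c8, c9}.
Reachable from c4: {c1, c11, c4, c6}.
In c3's history but not c4's: {c10, c12, c13, c2, c3, c5, c7, c8, c9} — 9 commits.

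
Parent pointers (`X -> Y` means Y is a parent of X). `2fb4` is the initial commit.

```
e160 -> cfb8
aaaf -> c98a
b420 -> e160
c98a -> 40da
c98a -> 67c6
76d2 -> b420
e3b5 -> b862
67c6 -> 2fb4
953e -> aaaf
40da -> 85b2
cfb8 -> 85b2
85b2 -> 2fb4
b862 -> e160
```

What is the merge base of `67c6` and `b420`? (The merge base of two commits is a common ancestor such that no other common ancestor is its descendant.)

2fb4

Ancestors of 67c6: {2fb4, 67c6}.
Ancestors of b420: {2fb4, 85b2, b420, cfb8, e160}.
Common ancestors: {2fb4}.
The only common ancestor is 2fb4, so it is the merge base.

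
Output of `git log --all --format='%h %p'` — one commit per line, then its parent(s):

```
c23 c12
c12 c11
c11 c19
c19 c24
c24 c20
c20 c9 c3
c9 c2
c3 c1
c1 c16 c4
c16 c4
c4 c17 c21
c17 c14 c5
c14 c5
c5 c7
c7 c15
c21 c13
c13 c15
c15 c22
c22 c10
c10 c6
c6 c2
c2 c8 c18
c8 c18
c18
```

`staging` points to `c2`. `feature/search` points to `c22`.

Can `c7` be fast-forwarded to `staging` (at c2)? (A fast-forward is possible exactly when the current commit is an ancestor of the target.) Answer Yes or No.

No

A fast-forward from c7 to c2 is possible iff c7 is an ancestor of c2.
Ancestors of c2: {c18, c2, c8}.
c7 is not among them, so fast-forward is not possible.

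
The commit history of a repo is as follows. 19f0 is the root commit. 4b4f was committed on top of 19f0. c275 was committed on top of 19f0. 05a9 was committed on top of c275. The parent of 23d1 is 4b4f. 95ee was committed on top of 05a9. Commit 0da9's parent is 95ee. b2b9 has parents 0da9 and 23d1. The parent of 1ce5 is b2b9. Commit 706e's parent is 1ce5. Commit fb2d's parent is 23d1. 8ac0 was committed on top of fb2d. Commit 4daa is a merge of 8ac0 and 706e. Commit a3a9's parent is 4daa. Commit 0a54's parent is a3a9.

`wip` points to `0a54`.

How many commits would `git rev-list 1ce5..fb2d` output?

Reachable from fb2d: {19f0, 23d1, 4b4f, fb2d}.
Reachable from 1ce5: {05a9, 0da9, 19f0, 1ce5, 23d1, 4b4f, 95ee, b2b9, c275}.
In fb2d's history but not 1ce5's: {fb2d} — 1 commit.

1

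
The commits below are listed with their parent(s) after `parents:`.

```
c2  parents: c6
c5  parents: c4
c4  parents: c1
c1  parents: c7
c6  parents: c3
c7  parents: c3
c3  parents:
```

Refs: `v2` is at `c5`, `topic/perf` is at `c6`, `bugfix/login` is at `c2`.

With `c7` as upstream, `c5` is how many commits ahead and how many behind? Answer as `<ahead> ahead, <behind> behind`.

3 ahead, 0 behind

Reachable from c5: {c1, c3, c4, c5, c7}.
Reachable from c7: {c3, c7}.
Only in c5's history (ahead): {c1, c4, c5} — 3.
Only in c7's history (behind): {} — 0.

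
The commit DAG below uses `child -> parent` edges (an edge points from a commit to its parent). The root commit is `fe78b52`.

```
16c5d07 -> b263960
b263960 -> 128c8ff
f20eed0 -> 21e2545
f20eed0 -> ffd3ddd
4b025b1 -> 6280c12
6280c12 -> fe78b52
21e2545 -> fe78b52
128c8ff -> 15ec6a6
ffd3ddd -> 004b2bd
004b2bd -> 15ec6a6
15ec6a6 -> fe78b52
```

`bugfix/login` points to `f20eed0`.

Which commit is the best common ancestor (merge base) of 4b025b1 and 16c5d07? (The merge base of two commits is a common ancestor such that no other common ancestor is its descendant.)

Ancestors of 4b025b1: {4b025b1, 6280c12, fe78b52}.
Ancestors of 16c5d07: {128c8ff, 15ec6a6, 16c5d07, b263960, fe78b52}.
Common ancestors: {fe78b52}.
The only common ancestor is fe78b52, so it is the merge base.

fe78b52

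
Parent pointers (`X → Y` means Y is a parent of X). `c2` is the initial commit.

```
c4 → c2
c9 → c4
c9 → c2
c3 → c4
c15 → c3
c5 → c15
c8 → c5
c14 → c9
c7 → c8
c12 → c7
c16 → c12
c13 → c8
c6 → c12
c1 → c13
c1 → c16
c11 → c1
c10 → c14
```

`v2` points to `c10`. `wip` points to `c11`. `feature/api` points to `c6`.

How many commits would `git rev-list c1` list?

11

Walking parent pointers from c1: reachable set = {c1, c12, c13, c15, c16, c2, c3, c4, c5, c7, c8}.
That is 11 commits.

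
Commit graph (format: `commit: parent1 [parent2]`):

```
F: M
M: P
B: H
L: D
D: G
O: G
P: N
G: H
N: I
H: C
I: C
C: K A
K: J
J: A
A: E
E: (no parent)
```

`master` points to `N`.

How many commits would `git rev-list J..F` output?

7

Reachable from F: {A, C, E, F, I, J, K, M, N, P}.
Reachable from J: {A, E, J}.
In F's history but not J's: {C, F, I, K, M, N, P} — 7 commits.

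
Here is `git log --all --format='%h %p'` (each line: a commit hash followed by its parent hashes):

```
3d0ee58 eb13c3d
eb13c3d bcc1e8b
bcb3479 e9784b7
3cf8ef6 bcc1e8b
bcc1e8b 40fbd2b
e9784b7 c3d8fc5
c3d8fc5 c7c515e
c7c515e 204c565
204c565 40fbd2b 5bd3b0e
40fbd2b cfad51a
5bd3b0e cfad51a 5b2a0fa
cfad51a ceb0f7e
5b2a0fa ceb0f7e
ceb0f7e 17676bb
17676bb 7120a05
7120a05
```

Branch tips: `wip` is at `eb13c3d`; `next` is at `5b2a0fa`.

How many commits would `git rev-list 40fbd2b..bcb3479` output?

7

Reachable from bcb3479: {17676bb, 204c565, 40fbd2b, 5b2a0fa, 5bd3b0e, 7120a05, bcb3479, c3d8fc5, c7c515e, ceb0f7e, cfad51a, e9784b7}.
Reachable from 40fbd2b: {17676bb, 40fbd2b, 7120a05, ceb0f7e, cfad51a}.
In bcb3479's history but not 40fbd2b's: {204c565, 5b2a0fa, 5bd3b0e, bcb3479, c3d8fc5, c7c515e, e9784b7} — 7 commits.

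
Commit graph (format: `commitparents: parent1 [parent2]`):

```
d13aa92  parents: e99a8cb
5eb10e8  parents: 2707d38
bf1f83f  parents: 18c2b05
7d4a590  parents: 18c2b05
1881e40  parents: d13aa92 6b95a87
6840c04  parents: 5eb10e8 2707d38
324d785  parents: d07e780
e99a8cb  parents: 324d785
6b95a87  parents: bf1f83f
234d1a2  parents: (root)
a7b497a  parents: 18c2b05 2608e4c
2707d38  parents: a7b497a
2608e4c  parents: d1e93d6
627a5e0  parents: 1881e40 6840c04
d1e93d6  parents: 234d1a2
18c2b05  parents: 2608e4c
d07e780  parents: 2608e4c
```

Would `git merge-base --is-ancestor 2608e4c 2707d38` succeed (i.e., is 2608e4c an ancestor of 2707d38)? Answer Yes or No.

Ancestors of 2707d38 (commits reachable by following parents): {18c2b05, 234d1a2, 2608e4c, 2707d38, a7b497a, d1e93d6}.
2608e4c is in that set, so it is an ancestor of 2707d38.

Yes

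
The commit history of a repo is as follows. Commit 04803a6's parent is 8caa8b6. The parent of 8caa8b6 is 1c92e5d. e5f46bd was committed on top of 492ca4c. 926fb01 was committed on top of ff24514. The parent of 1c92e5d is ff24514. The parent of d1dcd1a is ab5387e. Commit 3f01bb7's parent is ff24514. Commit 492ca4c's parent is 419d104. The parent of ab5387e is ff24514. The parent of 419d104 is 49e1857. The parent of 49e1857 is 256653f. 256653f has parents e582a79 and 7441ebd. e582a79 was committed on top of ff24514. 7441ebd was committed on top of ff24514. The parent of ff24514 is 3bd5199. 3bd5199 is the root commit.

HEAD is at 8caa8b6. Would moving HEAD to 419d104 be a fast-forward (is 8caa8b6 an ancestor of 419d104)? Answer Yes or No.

A fast-forward from 8caa8b6 to 419d104 is possible iff 8caa8b6 is an ancestor of 419d104.
Ancestors of 419d104: {256653f, 3bd5199, 419d104, 49e1857, 7441ebd, e582a79, ff24514}.
8caa8b6 is not among them, so fast-forward is not possible.

No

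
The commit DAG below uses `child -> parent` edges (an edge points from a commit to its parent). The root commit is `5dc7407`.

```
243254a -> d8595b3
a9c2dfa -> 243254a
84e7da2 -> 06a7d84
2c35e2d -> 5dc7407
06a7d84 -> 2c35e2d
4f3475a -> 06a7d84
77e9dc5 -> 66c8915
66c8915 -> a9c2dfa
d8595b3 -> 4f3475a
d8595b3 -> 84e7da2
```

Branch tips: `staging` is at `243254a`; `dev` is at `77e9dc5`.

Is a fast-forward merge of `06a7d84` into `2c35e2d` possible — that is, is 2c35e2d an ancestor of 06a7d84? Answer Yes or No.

Yes

A fast-forward from 2c35e2d to 06a7d84 is possible iff 2c35e2d is an ancestor of 06a7d84.
Ancestors of 06a7d84: {06a7d84, 2c35e2d, 5dc7407}.
2c35e2d is among them, so fast-forward is possible.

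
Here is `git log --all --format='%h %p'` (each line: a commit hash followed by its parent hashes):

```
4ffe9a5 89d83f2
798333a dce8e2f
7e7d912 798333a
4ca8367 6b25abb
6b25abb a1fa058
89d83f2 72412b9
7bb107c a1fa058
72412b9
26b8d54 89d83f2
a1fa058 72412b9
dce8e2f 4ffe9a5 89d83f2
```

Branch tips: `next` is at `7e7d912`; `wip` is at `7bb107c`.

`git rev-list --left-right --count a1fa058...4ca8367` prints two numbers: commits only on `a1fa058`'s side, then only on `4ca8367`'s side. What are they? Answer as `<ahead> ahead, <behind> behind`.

0 ahead, 2 behind

Reachable from a1fa058: {72412b9, a1fa058}.
Reachable from 4ca8367: {4ca8367, 6b25abb, 72412b9, a1fa058}.
Only in a1fa058's history (ahead): {} — 0.
Only in 4ca8367's history (behind): {4ca8367, 6b25abb} — 2.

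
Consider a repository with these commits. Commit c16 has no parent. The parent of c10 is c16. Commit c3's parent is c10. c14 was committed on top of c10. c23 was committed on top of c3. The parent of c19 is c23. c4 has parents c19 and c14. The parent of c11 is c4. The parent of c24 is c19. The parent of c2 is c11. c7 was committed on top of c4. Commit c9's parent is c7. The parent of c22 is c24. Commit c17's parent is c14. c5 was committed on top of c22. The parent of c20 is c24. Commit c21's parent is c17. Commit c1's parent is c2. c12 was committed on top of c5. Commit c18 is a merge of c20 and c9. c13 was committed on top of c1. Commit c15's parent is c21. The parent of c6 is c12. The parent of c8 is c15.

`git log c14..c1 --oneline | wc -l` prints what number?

Reachable from c1: {c1, c10, c11, c14, c16, c19, c2, c23, c3, c4}.
Reachable from c14: {c10, c14, c16}.
In c1's history but not c14's: {c1, c11, c19, c2, c23, c3, c4} — 7 commits.

7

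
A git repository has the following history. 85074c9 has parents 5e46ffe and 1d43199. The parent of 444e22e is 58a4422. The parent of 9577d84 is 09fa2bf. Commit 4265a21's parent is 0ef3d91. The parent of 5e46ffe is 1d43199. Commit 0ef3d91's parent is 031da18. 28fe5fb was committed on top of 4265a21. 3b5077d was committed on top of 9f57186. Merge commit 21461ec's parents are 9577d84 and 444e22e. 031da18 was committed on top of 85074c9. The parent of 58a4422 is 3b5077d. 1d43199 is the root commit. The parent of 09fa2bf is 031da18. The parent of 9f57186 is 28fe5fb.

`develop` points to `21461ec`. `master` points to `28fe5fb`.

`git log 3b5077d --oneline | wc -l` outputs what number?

Walking parent pointers from 3b5077d: reachable set = {031da18, 0ef3d91, 1d43199, 28fe5fb, 3b5077d, 4265a21, 5e46ffe, 85074c9, 9f57186}.
That is 9 commits.

9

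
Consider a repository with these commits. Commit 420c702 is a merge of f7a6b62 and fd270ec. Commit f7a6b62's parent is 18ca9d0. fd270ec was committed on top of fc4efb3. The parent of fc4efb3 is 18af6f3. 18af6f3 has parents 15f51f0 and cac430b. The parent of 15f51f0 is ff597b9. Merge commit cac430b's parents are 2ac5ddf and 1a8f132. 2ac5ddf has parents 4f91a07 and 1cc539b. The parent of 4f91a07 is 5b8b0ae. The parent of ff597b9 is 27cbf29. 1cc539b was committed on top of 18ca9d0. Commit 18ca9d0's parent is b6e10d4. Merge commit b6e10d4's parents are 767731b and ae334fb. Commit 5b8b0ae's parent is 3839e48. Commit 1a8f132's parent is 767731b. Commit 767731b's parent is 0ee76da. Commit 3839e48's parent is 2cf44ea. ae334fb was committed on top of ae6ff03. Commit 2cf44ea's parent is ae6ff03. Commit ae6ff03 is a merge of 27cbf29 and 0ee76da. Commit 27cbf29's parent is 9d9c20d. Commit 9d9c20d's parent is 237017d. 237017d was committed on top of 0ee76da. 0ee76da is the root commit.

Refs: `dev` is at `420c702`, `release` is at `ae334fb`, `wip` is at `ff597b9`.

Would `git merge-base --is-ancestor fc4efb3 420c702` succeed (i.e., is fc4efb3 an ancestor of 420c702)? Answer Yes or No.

Yes

Ancestors of 420c702 (commits reachable by following parents): {0ee76da, 15f51f0, 18af6f3, 18ca9d0, 1a8f132, 1cc539b, 237017d, 27cbf29, 2ac5ddf, 2cf44ea, 3839e48, 420c702, 4f91a07, 5b8b0ae, 767731b, 9d9c20d, ae334fb, ae6ff03, b6e10d4, cac430b, f7a6b62, fc4efb3, fd270ec, ff597b9}.
fc4efb3 is in that set, so it is an ancestor of 420c702.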